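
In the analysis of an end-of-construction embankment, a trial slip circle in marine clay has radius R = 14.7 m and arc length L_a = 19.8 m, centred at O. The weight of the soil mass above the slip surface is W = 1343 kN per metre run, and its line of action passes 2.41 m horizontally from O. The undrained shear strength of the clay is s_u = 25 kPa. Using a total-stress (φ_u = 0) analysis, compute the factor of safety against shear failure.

Taking moments about the centre O, the resisting moment is provided by the undrained shear strength acting along the arc:
M_R = s_u·L_a·R = 25·19.80·14.7 = 7276.5 kN·m/m
M_D = W·d = 1343·2.41 = 3236.6 kN·m/m
FS = M_R / M_D = 7276.5 / 3236.6 = 2.248

FS = 2.25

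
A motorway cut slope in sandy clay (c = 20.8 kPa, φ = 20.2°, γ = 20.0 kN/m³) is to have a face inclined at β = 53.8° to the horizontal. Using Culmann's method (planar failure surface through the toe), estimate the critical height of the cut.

Culmann's analysis gives the critical failure plane at α_cr = (β + φ)/2 = (53.8 + 20.2)/2 = 37.0°, and the critical height
H_c = (4c/γ) · sinβ cosφ / [1 − cos(β − φ)]
    = (4·20.8/20.0) · sin53.8°·cos20.2° / [1 − cos(33.6°)]
    = 4.160 · 0.8070·0.9385 / [1 − 0.8329]
    = 4.160 · 0.7573 / 0.1671
    = 18.86 m

H_c = 18.86 m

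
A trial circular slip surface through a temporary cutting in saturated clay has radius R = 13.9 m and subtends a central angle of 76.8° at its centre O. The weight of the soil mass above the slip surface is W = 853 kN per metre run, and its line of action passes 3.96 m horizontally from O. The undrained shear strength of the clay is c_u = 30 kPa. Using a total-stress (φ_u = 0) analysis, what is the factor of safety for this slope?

FS = 2.30

Taking moments about the centre O, the resisting moment is provided by the undrained shear strength acting along the arc:
Arc length L_a = R·θ = 13.9·(76.8°·π/180) = 13.9·1.3404 = 18.63 m
M_R = c_u·L_a·R = 30·18.63·13.9 = 7769.4 kN·m/m
M_D = W·d = 853·3.96 = 3377.9 kN·m/m
FS = M_R / M_D = 7769.4 / 3377.9 = 2.300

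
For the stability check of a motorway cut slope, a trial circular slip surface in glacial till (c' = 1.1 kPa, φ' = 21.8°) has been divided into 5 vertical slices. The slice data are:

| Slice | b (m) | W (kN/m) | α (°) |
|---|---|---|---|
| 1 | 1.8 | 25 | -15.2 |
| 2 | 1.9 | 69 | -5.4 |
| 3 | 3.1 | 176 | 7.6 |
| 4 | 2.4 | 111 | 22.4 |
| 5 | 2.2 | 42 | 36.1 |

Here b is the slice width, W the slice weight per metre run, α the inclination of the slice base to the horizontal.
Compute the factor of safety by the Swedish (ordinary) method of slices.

FS = 2.26

Ordinary method of slices: FS = Σ[c'·Δl_i + (W_i cosα_i)·tanφ'] / Σ W_i sinα_i, with Δl_i = b_i / cosα_i.
Slice 1: Δl = 1.8/cos(-15.2°) = 1.865 m; N'_1 = 25·cos(-15.2°) = 24.1; c'Δl = 2.05; W sinα = -6.6
Slice 2: Δl = 1.9/cos(-5.4°) = 1.908 m; N'_2 = 69·cos(-5.4°) = 68.7; c'Δl = 2.10; W sinα = -6.5
Slice 3: Δl = 3.1/cos7.6° = 3.127 m; N'_3 = 176·cos7.6° = 174.5; c'Δl = 3.44; W sinα = 23.3
Slice 4: Δl = 2.4/cos22.4° = 2.596 m; N'_4 = 111·cos22.4° = 102.6; c'Δl = 2.86; W sinα = 42.3
Slice 5: Δl = 2.2/cos36.1° = 2.723 m; N'_5 = 42·cos36.1° = 33.9; c'Δl = 3.00; W sinα = 24.7
Σc'Δl = 13.4 kN/m; ΣN' = 403.8 kN/m; ΣW sinα = 77.3 kN/m
Resisting = 13.4 + 403.8·tan21.8° = 13.4 + 161.5 = 175.0 kN/m
FS = 175.0 / 77.3 = 2.264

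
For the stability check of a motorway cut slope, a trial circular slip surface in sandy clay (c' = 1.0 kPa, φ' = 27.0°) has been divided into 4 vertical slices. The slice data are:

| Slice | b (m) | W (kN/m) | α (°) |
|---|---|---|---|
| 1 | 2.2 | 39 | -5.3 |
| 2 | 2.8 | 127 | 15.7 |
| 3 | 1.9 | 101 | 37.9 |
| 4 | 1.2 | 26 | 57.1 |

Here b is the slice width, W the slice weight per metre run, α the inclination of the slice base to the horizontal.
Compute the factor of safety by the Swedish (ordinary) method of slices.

Ordinary method of slices: FS = Σ[c'·Δl_i + (W_i cosα_i)·tanφ'] / Σ W_i sinα_i, with Δl_i = b_i / cosα_i.
Slice 1: Δl = 2.2/cos(-5.3°) = 2.209 m; N'_1 = 39·cos(-5.3°) = 38.8; c'Δl = 2.21; W sinα = -3.6
Slice 2: Δl = 2.8/cos15.7° = 2.909 m; N'_2 = 127·cos15.7° = 122.3; c'Δl = 2.91; W sinα = 34.4
Slice 3: Δl = 1.9/cos37.9° = 2.408 m; N'_3 = 101·cos37.9° = 79.7; c'Δl = 2.41; W sinα = 62.0
Slice 4: Δl = 1.2/cos57.1° = 2.209 m; N'_4 = 26·cos57.1° = 14.1; c'Δl = 2.21; W sinα = 21.8
Σc'Δl = 9.7 kN/m; ΣN' = 254.9 kN/m; ΣW sinα = 114.6 kN/m
Resisting = 9.7 + 254.9·tan27.0° = 9.7 + 129.9 = 139.6 kN/m
FS = 139.6 / 114.6 = 1.218

FS = 1.22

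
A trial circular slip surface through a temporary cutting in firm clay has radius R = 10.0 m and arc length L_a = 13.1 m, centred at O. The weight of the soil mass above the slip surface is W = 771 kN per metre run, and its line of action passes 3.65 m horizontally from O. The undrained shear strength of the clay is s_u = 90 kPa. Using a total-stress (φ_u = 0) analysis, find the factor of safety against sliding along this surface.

Taking moments about the centre O, the resisting moment is provided by the undrained shear strength acting along the arc:
M_R = s_u·L_a·R = 90·13.10·10.0 = 11790.0 kN·m/m
M_D = W·d = 771·3.65 = 2814.2 kN·m/m
FS = M_R / M_D = 11790.0 / 2814.2 = 4.190

FS = 4.19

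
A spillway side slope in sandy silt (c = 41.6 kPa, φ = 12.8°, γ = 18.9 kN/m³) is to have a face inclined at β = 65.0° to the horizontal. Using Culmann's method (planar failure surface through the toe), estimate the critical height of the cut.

H_c = 20.10 m

Culmann's analysis gives the critical failure plane at α_cr = (β + φ)/2 = (65.0 + 12.8)/2 = 38.9°, and the critical height
H_c = (4c/γ) · sinβ cosφ / [1 − cos(β − φ)]
    = (4·41.6/18.9) · sin65.0°·cos12.8° / [1 − cos(52.2°)]
    = 8.804 · 0.9063·0.9751 / [1 − 0.6129]
    = 8.804 · 0.8838 / 0.3871
    = 20.10 m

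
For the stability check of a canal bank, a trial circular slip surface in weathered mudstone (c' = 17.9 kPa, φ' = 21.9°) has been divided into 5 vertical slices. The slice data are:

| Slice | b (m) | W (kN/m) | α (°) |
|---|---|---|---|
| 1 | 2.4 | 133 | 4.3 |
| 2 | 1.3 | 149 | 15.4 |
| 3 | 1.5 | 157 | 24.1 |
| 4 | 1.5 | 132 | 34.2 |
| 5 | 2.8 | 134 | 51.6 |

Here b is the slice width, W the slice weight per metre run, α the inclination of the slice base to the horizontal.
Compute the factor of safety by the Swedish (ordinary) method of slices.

FS = 1.56

Ordinary method of slices: FS = Σ[c'·Δl_i + (W_i cosα_i)·tanφ'] / Σ W_i sinα_i, with Δl_i = b_i / cosα_i.
Slice 1: Δl = 2.4/cos4.3° = 2.407 m; N'_1 = 133·cos4.3° = 132.6; c'Δl = 43.08; W sinα = 10.0
Slice 2: Δl = 1.3/cos15.4° = 1.348 m; N'_2 = 149·cos15.4° = 143.7; c'Δl = 24.14; W sinα = 39.6
Slice 3: Δl = 1.5/cos24.1° = 1.643 m; N'_3 = 157·cos24.1° = 143.3; c'Δl = 29.41; W sinα = 64.1
Slice 4: Δl = 1.5/cos34.2° = 1.814 m; N'_4 = 132·cos34.2° = 109.2; c'Δl = 32.46; W sinα = 74.2
Slice 5: Δl = 2.8/cos51.6° = 4.508 m; N'_5 = 134·cos51.6° = 83.2; c'Δl = 80.69; W sinα = 105.0
Σc'Δl = 209.8 kN/m; ΣN' = 612.0 kN/m; ΣW sinα = 292.9 kN/m
Resisting = 209.8 + 612.0·tan21.9° = 209.8 + 246.0 = 455.8 kN/m
FS = 455.8 / 292.9 = 1.556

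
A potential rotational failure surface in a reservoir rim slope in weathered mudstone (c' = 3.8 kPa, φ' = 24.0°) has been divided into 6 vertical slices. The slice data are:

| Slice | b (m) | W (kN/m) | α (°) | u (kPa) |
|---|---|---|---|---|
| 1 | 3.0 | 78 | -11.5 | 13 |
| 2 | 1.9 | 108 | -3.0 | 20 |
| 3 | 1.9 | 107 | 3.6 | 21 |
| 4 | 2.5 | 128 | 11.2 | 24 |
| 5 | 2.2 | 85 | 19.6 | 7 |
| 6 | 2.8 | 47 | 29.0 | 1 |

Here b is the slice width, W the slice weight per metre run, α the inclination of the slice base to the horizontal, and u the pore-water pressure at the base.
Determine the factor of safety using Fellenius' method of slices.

Ordinary method of slices: FS = Σ[c'·Δl_i + (W_i cosα_i − u_i·Δl_i)·tanφ'] / Σ W_i sinα_i, with Δl_i = b_i / cosα_i.
Slice 1: Δl = 3.0/cos(-11.5°) = 3.061 m; N'_1 = 78·cos(-11.5°) − 13·3.061 = 36.6; c'Δl = 11.63; W sinα = -15.6
Slice 2: Δl = 1.9/cos(-3.0°) = 1.903 m; N'_2 = 108·cos(-3.0°) − 20·1.903 = 69.8; c'Δl = 7.23; W sinα = -5.7
Slice 3: Δl = 1.9/cos3.6° = 1.904 m; N'_3 = 107·cos3.6° − 21·1.904 = 66.8; c'Δl = 7.23; W sinα = 6.7
Slice 4: Δl = 2.5/cos11.2° = 2.549 m; N'_4 = 128·cos11.2° − 24·2.549 = 64.4; c'Δl = 9.68; W sinα = 24.9
Slice 5: Δl = 2.2/cos19.6° = 2.335 m; N'_5 = 85·cos19.6° − 7·2.335 = 63.7; c'Δl = 8.87; W sinα = 28.5
Slice 6: Δl = 2.8/cos29.0° = 3.201 m; N'_6 = 47·cos29.0° − 1·3.201 = 37.9; c'Δl = 12.17; W sinα = 22.8
Σc'Δl = 56.8 kN/m; ΣN' = 339.3 kN/m; ΣW sinα = 61.7 kN/m
Resisting = 56.8 + 339.3·tan24.0° = 56.8 + 151.1 = 207.9 kN/m
FS = 207.9 / 61.7 = 3.370

FS = 3.37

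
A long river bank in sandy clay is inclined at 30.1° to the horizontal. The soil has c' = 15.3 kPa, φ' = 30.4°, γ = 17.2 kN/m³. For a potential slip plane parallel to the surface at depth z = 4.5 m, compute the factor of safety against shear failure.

For an infinite slope with a slip plane parallel to the surface (no pore pressure): FS = [c' + γz cos²β tanφ'] / [γz sinβ cosβ].
γz = 17.2·4.5 = 77.40 kN/m²
Numerator = 15.3 + 77.40·cos²30.1°·tan30.4° = 15.3 + 77.40·0.7485·0.5867 = 49.289 kPa
Denominator = 77.40·sin30.1°·cos30.1° = 77.40·0.5015·0.8652 = 33.583 kPa
FS = 49.289 / 33.583 = 1.468

FS = 1.47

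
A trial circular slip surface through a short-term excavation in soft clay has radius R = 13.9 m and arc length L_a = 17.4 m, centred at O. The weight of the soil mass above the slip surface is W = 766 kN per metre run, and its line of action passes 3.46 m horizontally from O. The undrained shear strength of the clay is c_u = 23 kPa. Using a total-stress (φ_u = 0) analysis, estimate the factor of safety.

FS = 2.10

Taking moments about the centre O, the resisting moment is provided by the undrained shear strength acting along the arc:
M_R = c_u·L_a·R = 23·17.40·13.9 = 5562.8 kN·m/m
M_D = W·d = 766·3.46 = 2650.4 kN·m/m
FS = M_R / M_D = 5562.8 / 2650.4 = 2.099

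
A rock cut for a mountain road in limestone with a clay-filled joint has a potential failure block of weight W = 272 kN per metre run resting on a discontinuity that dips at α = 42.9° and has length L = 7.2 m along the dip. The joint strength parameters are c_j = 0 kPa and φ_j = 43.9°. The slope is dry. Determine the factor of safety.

FS = 1.04

Resolving the block weight along and normal to the plane and applying the Mohr–Coulomb strength on the joint:
N' = W cosα = 272·cos42.9° = 199.3 kN/m
Driving force T = W sinα = 272·sin42.9° = 185.2 kN/m
Resisting force R = c_j·L + N'·tanφ_j = 0·7.2 + 199.3·tan43.9° = 0.0 + 191.7 = 191.7 kN/m
FS = R / T = 191.7 / 185.2 = 1.036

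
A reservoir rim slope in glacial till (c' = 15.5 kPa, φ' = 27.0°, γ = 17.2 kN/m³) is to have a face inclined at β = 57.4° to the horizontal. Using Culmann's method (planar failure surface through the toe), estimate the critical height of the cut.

H_c = 19.68 m

Culmann's analysis gives the critical failure plane at α_cr = (β + φ')/2 = (57.4 + 27.0)/2 = 42.2°, and the critical height
H_c = (4c'/γ) · sinβ cosφ' / [1 − cos(β − φ')]
    = (4·15.5/17.2) · sin57.4°·cos27.0° / [1 − cos(30.4°)]
    = 3.605 · 0.8425·0.8910 / [1 − 0.8625]
    = 3.605 · 0.7506 / 0.1375
    = 19.68 m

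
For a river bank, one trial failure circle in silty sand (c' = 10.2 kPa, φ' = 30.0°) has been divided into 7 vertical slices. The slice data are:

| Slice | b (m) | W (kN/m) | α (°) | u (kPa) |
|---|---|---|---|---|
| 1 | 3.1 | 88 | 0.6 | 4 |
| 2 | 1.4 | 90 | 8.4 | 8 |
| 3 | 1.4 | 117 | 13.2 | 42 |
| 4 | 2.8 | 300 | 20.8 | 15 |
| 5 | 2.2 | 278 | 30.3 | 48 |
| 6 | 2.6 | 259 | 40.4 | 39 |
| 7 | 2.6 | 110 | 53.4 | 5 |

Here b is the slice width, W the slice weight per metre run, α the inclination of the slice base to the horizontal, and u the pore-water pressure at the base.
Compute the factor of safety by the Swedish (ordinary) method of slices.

FS = 1.07

Ordinary method of slices: FS = Σ[c'·Δl_i + (W_i cosα_i − u_i·Δl_i)·tanφ'] / Σ W_i sinα_i, with Δl_i = b_i / cosα_i.
Slice 1: Δl = 3.1/cos0.6° = 3.100 m; N'_1 = 88·cos0.6° − 4·3.100 = 75.6; c'Δl = 31.62; W sinα = 0.9
Slice 2: Δl = 1.4/cos8.4° = 1.415 m; N'_2 = 90·cos8.4° − 8·1.415 = 77.7; c'Δl = 14.43; W sinα = 13.1
Slice 3: Δl = 1.4/cos13.2° = 1.438 m; N'_3 = 117·cos13.2° − 42·1.438 = 53.5; c'Δl = 14.67; W sinα = 26.7
Slice 4: Δl = 2.8/cos20.8° = 2.995 m; N'_4 = 300·cos20.8° − 15·2.995 = 235.5; c'Δl = 30.55; W sinα = 106.5
Slice 5: Δl = 2.2/cos30.3° = 2.548 m; N'_5 = 278·cos30.3° − 48·2.548 = 117.7; c'Δl = 25.99; W sinα = 140.3
Slice 6: Δl = 2.6/cos40.4° = 3.414 m; N'_6 = 259·cos40.4° − 39·3.414 = 64.1; c'Δl = 34.82; W sinα = 167.9
Slice 7: Δl = 2.6/cos53.4° = 4.361 m; N'_7 = 110·cos53.4° − 5·4.361 = 43.8; c'Δl = 44.48; W sinα = 88.3
Σc'Δl = 196.6 kN/m; ΣN' = 667.9 kN/m; ΣW sinα = 543.7 kN/m
Resisting = 196.6 + 667.9·tan30.0° = 196.6 + 385.6 = 582.2 kN/m
FS = 582.2 / 543.7 = 1.071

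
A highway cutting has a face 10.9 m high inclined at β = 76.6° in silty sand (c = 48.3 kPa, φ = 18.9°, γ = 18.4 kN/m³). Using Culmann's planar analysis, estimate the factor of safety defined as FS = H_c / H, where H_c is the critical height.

H_c = (4c/γ) · sinβ cosφ / [1 − cos(β − φ)]
    = (4·48.3/18.4) · sin76.6°·cos18.9° / [1 − cos57.7°]
    = 10.500 · 0.9203 / 0.4656 = 20.75 m
FS = H_c / H = 20.75 / 10.9 = 1.904

FS = 1.90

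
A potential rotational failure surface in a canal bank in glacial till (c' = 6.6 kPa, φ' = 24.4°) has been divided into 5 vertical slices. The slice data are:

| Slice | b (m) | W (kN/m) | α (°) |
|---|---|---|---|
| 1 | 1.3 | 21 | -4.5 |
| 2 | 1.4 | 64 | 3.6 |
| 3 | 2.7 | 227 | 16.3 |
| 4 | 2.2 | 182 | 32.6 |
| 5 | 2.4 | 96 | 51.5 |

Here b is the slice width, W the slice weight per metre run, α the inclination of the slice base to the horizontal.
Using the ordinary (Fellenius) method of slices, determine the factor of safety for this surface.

FS = 1.31

Ordinary method of slices: FS = Σ[c'·Δl_i + (W_i cosα_i)·tanφ'] / Σ W_i sinα_i, with Δl_i = b_i / cosα_i.
Slice 1: Δl = 1.3/cos(-4.5°) = 1.304 m; N'_1 = 21·cos(-4.5°) = 20.9; c'Δl = 8.61; W sinα = -1.6
Slice 2: Δl = 1.4/cos3.6° = 1.403 m; N'_2 = 64·cos3.6° = 63.9; c'Δl = 9.26; W sinα = 4.0
Slice 3: Δl = 2.7/cos16.3° = 2.813 m; N'_3 = 227·cos16.3° = 217.9; c'Δl = 18.57; W sinα = 63.7
Slice 4: Δl = 2.2/cos32.6° = 2.611 m; N'_4 = 182·cos32.6° = 153.3; c'Δl = 17.24; W sinα = 98.1
Slice 5: Δl = 2.4/cos51.5° = 3.855 m; N'_5 = 96·cos51.5° = 59.8; c'Δl = 25.45; W sinα = 75.1
Σc'Δl = 79.1 kN/m; ΣN' = 515.8 kN/m; ΣW sinα = 239.3 kN/m
Resisting = 79.1 + 515.8·tan24.4° = 79.1 + 234.0 = 313.1 kN/m
FS = 313.1 / 239.3 = 1.308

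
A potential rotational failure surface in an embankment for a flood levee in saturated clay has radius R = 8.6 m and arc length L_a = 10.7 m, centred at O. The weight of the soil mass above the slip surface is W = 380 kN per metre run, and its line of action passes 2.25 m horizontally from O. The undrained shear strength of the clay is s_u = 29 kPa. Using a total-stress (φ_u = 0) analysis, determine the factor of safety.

Taking moments about the centre O, the resisting moment is provided by the undrained shear strength acting along the arc:
M_R = s_u·L_a·R = 29·10.70·8.6 = 2668.6 kN·m/m
M_D = W·d = 380·2.25 = 855.0 kN·m/m
FS = M_R / M_D = 2668.6 / 855.0 = 3.121

FS = 3.12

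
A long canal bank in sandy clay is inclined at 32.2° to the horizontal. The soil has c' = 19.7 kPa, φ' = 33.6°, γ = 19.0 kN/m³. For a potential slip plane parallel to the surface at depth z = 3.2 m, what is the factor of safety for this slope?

For an infinite slope with a slip plane parallel to the surface (no pore pressure): FS = [c' + γz cos²β tanφ'] / [γz sinβ cosβ].
γz = 19.0·3.2 = 60.80 kN/m²
Numerator = 19.7 + 60.80·cos²32.2°·tan33.6° = 19.7 + 60.80·0.7160·0.6644 = 48.625 kPa
Denominator = 60.80·sin32.2°·cos32.2° = 60.80·0.5329·0.8462 = 27.416 kPa
FS = 48.625 / 27.416 = 1.774

FS = 1.77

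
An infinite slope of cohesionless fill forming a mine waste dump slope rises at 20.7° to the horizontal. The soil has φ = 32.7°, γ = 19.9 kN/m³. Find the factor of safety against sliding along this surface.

FS = 1.70

For a dry cohesionless infinite slope the factor of safety is FS = tanφ / tanβ.
FS = tan32.7° / tan20.7° = 0.6420 / 0.3779 = 1.699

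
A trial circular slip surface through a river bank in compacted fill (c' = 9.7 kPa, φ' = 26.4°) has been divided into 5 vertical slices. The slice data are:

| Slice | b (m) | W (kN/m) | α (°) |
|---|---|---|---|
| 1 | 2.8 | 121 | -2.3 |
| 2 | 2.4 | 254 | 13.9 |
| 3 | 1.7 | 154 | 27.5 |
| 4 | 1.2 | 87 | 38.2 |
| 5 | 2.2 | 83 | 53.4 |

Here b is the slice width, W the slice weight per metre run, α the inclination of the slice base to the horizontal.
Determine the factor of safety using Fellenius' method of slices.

Ordinary method of slices: FS = Σ[c'·Δl_i + (W_i cosα_i)·tanφ'] / Σ W_i sinα_i, with Δl_i = b_i / cosα_i.
Slice 1: Δl = 2.8/cos(-2.3°) = 2.802 m; N'_1 = 121·cos(-2.3°) = 120.9; c'Δl = 27.18; W sinα = -4.9
Slice 2: Δl = 2.4/cos13.9° = 2.472 m; N'_2 = 254·cos13.9° = 246.6; c'Δl = 23.98; W sinα = 61.0
Slice 3: Δl = 1.7/cos27.5° = 1.917 m; N'_3 = 154·cos27.5° = 136.6; c'Δl = 18.59; W sinα = 71.1
Slice 4: Δl = 1.2/cos38.2° = 1.527 m; N'_4 = 87·cos38.2° = 68.4; c'Δl = 14.81; W sinα = 53.8
Slice 5: Δl = 2.2/cos53.4° = 3.690 m; N'_5 = 83·cos53.4° = 49.5; c'Δl = 35.79; W sinα = 66.6
Σc'Δl = 120.4 kN/m; ΣN' = 621.9 kN/m; ΣW sinα = 247.7 kN/m
Resisting = 120.4 + 621.9·tan26.4° = 120.4 + 308.7 = 429.1 kN/m
FS = 429.1 / 247.7 = 1.732

FS = 1.73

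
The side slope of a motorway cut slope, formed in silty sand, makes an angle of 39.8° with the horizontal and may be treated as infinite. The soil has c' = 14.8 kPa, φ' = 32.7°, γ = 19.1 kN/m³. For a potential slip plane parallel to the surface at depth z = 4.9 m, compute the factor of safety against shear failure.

For an infinite slope with a slip plane parallel to the surface (no pore pressure): FS = [c' + γz cos²β tanφ'] / [γz sinβ cosβ].
γz = 19.1·4.9 = 93.59 kN/m²
Numerator = 14.8 + 93.59·cos²39.8°·tan32.7° = 14.8 + 93.59·0.5903·0.6420 = 50.265 kPa
Denominator = 93.59·sin39.8°·cos39.8° = 93.59·0.6401·0.7683 = 46.026 kPa
FS = 50.265 / 46.026 = 1.092

FS = 1.09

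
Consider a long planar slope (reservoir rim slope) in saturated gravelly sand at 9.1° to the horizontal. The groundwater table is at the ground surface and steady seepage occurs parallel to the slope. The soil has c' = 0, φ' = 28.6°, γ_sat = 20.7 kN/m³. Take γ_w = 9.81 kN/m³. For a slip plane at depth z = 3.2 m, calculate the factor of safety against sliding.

FS = 1.79

With seepage parallel to the slope and the water table at the surface, the effective normal stress on the slip plane uses the buoyant unit weight γ' = γ_sat − γ_w while the driving shear stress uses γ_sat:
FS = [c' + γ' z cos²β tanφ'] / [γ_sat z sinβ cosβ]
(For c' = 0 this reduces to FS = (γ'/γ_sat)·tanφ'/tanβ.)
γ' = 20.7 − 9.81 = 10.89 kN/m³
Numerator = 0.0 + 10.89·3.2·cos²9.1°·tan28.6° = 0.0 + 10.89·3.2·0.9750·0.5452 = 18.524 kPa
Denominator = 20.7·3.2·sin9.1°·cos9.1° = 20.7·3.2·0.1582·0.9874 = 10.345 kPa
FS = 18.524 / 10.345 = 1.791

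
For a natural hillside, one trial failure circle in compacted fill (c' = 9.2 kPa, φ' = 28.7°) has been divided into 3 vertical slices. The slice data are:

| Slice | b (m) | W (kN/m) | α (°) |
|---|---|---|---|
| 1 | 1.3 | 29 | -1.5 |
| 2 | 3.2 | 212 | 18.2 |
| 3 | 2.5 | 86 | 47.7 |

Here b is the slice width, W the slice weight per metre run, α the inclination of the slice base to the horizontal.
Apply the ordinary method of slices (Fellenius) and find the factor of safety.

Ordinary method of slices: FS = Σ[c'·Δl_i + (W_i cosα_i)·tanφ'] / Σ W_i sinα_i, with Δl_i = b_i / cosα_i.
Slice 1: Δl = 1.3/cos(-1.5°) = 1.300 m; N'_1 = 29·cos(-1.5°) = 29.0; c'Δl = 11.96; W sinα = -0.8
Slice 2: Δl = 3.2/cos18.2° = 3.369 m; N'_2 = 212·cos18.2° = 201.4; c'Δl = 30.99; W sinα = 66.2
Slice 3: Δl = 2.5/cos47.7° = 3.715 m; N'_3 = 86·cos47.7° = 57.9; c'Δl = 34.17; W sinα = 63.6
Σc'Δl = 77.1 kN/m; ΣN' = 288.3 kN/m; ΣW sinα = 129.1 kN/m
Resisting = 77.1 + 288.3·tan28.7° = 77.1 + 157.8 = 234.9 kN/m
FS = 234.9 / 129.1 = 1.820

FS = 1.82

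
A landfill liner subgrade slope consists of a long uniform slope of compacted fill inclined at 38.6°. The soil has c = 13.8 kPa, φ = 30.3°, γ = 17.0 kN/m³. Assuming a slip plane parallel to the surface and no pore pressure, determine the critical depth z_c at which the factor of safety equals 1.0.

Setting FS = 1.00 in FS = [c + γz cos²β tanφ] / [γz sinβ cosβ] and solving for z:
z = c / [γ cosβ (FS·sinβ − cosβ·tanφ)]
  = 13.8 / [17.0·cos38.6°·(1.00·sin38.6° − cos38.6°·tan30.3°)]
  = 13.8 / [17.0·0.7815·(1.00·0.6239 − 0.7815·0.5844)]
  = 13.8 / 2.2213 = 6.212 m

z_c = 6.21 m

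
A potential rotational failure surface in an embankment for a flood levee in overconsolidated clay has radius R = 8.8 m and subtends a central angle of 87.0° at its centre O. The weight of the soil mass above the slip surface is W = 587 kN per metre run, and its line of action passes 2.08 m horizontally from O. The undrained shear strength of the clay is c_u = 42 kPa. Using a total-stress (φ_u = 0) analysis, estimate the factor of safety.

Taking moments about the centre O, the resisting moment is provided by the undrained shear strength acting along the arc:
Arc length L_a = R·θ = 8.8·(87.0°·π/180) = 8.8·1.5184 = 13.36 m
M_R = c_u·L_a·R = 42·13.36·8.8 = 4938.7 kN·m/m
M_D = W·d = 587·2.08 = 1221.0 kN·m/m
FS = M_R / M_D = 4938.7 / 1221.0 = 4.045

FS = 4.04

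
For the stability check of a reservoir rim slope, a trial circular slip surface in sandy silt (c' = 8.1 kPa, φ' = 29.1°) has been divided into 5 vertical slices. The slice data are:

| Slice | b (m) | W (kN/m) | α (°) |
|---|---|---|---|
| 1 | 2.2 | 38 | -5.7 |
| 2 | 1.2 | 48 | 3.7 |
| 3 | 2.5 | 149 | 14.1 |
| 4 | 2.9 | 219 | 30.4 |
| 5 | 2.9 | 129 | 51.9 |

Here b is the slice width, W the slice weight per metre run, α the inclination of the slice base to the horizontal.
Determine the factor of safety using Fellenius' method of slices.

FS = 1.58

Ordinary method of slices: FS = Σ[c'·Δl_i + (W_i cosα_i)·tanφ'] / Σ W_i sinα_i, with Δl_i = b_i / cosα_i.
Slice 1: Δl = 2.2/cos(-5.7°) = 2.211 m; N'_1 = 38·cos(-5.7°) = 37.8; c'Δl = 17.91; W sinα = -3.8
Slice 2: Δl = 1.2/cos3.7° = 1.203 m; N'_2 = 48·cos3.7° = 47.9; c'Δl = 9.74; W sinα = 3.1
Slice 3: Δl = 2.5/cos14.1° = 2.578 m; N'_3 = 149·cos14.1° = 144.5; c'Δl = 20.88; W sinα = 36.3
Slice 4: Δl = 2.9/cos30.4° = 3.362 m; N'_4 = 219·cos30.4° = 188.9; c'Δl = 27.23; W sinα = 110.8
Slice 5: Δl = 2.9/cos51.9° = 4.700 m; N'_5 = 129·cos51.9° = 79.6; c'Δl = 38.07; W sinα = 101.5
Σc'Δl = 113.8 kN/m; ΣN' = 498.7 kN/m; ΣW sinα = 248.0 kN/m
Resisting = 113.8 + 498.7·tan29.1° = 113.8 + 277.6 = 391.4 kN/m
FS = 391.4 / 248.0 = 1.579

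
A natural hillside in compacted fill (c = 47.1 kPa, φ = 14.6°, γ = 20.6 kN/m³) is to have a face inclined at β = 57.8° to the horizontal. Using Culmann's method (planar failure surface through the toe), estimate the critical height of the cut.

H_c = 27.63 m

Culmann's analysis gives the critical failure plane at α_cr = (β + φ)/2 = (57.8 + 14.6)/2 = 36.2°, and the critical height
H_c = (4c/γ) · sinβ cosφ / [1 − cos(β − φ)]
    = (4·47.1/20.6) · sin57.8°·cos14.6° / [1 − cos(43.2°)]
    = 9.146 · 0.8462·0.9677 / [1 − 0.7290]
    = 9.146 · 0.8189 / 0.2710
    = 27.63 m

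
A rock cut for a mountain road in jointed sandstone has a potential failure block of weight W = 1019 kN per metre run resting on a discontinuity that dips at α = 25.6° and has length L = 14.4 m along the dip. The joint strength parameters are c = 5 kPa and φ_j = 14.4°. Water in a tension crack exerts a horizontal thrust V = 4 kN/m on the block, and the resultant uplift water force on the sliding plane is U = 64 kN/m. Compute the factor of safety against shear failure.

FS = 0.66

Resolving the block weight along and normal to the plane and applying the Mohr–Coulomb strength on the joint:
N' = W cosα − U − V sinα = 1019·cos25.6° − 64 − 4·sin25.6° = 853.2 kN/m
Driving force T = W sinα + V cosα = 1019·sin25.6° + 4·cos25.6° = 443.9 kN/m
Resisting force R = c·L + N'·tanφ_j = 5·14.4 + 853.2·tan14.4° = 72.0 + 219.1 = 291.1 kN/m
FS = R / T = 291.1 / 443.9 = 0.656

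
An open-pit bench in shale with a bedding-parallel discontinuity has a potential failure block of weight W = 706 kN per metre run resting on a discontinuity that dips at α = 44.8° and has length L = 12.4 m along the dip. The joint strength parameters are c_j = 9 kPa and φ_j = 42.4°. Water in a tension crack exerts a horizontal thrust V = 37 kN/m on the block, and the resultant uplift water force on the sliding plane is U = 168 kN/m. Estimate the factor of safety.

FS = 0.75

Resolving the block weight along and normal to the plane and applying the Mohr–Coulomb strength on the joint:
N' = W cosα − U − V sinα = 706·cos44.8° − 168 − 37·sin44.8° = 306.9 kN/m
Driving force T = W sinα + V cosα = 706·sin44.8° + 37·cos44.8° = 523.7 kN/m
Resisting force R = c_j·L + N'·tanφ_j = 9·12.4 + 306.9·tan42.4° = 111.6 + 280.2 = 391.8 kN/m
FS = R / T = 391.8 / 523.7 = 0.748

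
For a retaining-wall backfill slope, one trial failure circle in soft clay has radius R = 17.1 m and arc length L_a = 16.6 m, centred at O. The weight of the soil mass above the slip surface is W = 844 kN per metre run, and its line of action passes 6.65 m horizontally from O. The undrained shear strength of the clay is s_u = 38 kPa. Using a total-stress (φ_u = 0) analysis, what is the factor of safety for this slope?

FS = 1.92

Taking moments about the centre O, the resisting moment is provided by the undrained shear strength acting along the arc:
M_R = s_u·L_a·R = 38·16.60·17.1 = 10786.7 kN·m/m
M_D = W·d = 844·6.65 = 5612.6 kN·m/m
FS = M_R / M_D = 10786.7 / 5612.6 = 1.922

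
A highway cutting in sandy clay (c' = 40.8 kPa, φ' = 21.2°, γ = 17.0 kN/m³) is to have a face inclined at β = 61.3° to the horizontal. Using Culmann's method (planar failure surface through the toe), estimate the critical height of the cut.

Culmann's analysis gives the critical failure plane at α_cr = (β + φ')/2 = (61.3 + 21.2)/2 = 41.2°, and the critical height
H_c = (4c'/γ) · sinβ cosφ' / [1 − cos(β − φ')]
    = (4·40.8/17.0) · sin61.3°·cos21.2° / [1 − cos(40.1°)]
    = 9.600 · 0.8771·0.9323 / [1 − 0.7649]
    = 9.600 · 0.8178 / 0.2351
    = 33.40 m

H_c = 33.40 m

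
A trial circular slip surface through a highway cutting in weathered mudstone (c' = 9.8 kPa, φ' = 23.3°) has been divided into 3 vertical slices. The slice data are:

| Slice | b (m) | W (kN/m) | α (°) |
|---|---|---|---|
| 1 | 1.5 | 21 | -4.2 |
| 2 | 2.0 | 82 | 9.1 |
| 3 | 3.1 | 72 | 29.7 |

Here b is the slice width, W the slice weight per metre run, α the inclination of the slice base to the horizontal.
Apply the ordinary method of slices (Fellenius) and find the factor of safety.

FS = 2.98

Ordinary method of slices: FS = Σ[c'·Δl_i + (W_i cosα_i)·tanφ'] / Σ W_i sinα_i, with Δl_i = b_i / cosα_i.
Slice 1: Δl = 1.5/cos(-4.2°) = 1.504 m; N'_1 = 21·cos(-4.2°) = 20.9; c'Δl = 14.74; W sinα = -1.5
Slice 2: Δl = 2.0/cos9.1° = 2.025 m; N'_2 = 82·cos9.1° = 81.0; c'Δl = 19.85; W sinα = 13.0
Slice 3: Δl = 3.1/cos29.7° = 3.569 m; N'_3 = 72·cos29.7° = 62.5; c'Δl = 34.97; W sinα = 35.7
Σc'Δl = 69.6 kN/m; ΣN' = 164.5 kN/m; ΣW sinα = 47.1 kN/m
Resisting = 69.6 + 164.5·tan23.3° = 69.6 + 70.8 = 140.4 kN/m
FS = 140.4 / 47.1 = 2.980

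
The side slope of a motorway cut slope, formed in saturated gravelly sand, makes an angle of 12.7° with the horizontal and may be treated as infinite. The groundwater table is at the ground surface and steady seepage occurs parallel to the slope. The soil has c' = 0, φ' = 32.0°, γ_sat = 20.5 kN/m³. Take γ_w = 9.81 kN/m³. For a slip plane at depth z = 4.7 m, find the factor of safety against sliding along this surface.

With seepage parallel to the slope and the water table at the surface, the effective normal stress on the slip plane uses the buoyant unit weight γ' = γ_sat − γ_w while the driving shear stress uses γ_sat:
FS = [c' + γ' z cos²β tanφ'] / [γ_sat z sinβ cosβ]
(For c' = 0 this reduces to FS = (γ'/γ_sat)·tanφ'/tanβ.)
γ' = 20.5 − 9.81 = 10.69 kN/m³
Numerator = 0.0 + 10.69·4.7·cos²12.7°·tan32.0° = 0.0 + 10.69·4.7·0.9517·0.6249 = 29.878 kPa
Denominator = 20.5·4.7·sin12.7°·cos12.7° = 20.5·4.7·0.2198·0.9755 = 20.664 kPa
FS = 29.878 / 20.664 = 1.446

FS = 1.45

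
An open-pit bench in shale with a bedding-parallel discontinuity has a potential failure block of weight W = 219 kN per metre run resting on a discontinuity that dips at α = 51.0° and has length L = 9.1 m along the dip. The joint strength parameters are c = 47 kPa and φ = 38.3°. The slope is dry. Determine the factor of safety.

Resolving the block weight along and normal to the plane and applying the Mohr–Coulomb strength on the joint:
N' = W cosα = 219·cos51.0° = 137.8 kN/m
Driving force T = W sinα = 219·sin51.0° = 170.2 kN/m
Resisting force R = c·L + N'·tanφ = 47·9.1 + 137.8·tan38.3° = 427.7 + 108.8 = 536.5 kN/m
FS = R / T = 536.5 / 170.2 = 3.153

FS = 3.15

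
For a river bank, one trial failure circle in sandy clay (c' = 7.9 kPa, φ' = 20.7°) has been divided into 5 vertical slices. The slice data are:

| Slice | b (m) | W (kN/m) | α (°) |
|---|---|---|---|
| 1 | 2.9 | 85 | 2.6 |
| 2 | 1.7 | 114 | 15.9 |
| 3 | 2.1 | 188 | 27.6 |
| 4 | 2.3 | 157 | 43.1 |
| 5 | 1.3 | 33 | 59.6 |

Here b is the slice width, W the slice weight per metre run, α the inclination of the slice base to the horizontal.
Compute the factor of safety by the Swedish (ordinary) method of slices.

FS = 1.11

Ordinary method of slices: FS = Σ[c'·Δl_i + (W_i cosα_i)·tanφ'] / Σ W_i sinα_i, with Δl_i = b_i / cosα_i.
Slice 1: Δl = 2.9/cos2.6° = 2.903 m; N'_1 = 85·cos2.6° = 84.9; c'Δl = 22.93; W sinα = 3.9
Slice 2: Δl = 1.7/cos15.9° = 1.768 m; N'_2 = 114·cos15.9° = 109.6; c'Δl = 13.96; W sinα = 31.2
Slice 3: Δl = 2.1/cos27.6° = 2.370 m; N'_3 = 188·cos27.6° = 166.6; c'Δl = 18.72; W sinα = 87.1
Slice 4: Δl = 2.3/cos43.1° = 3.150 m; N'_4 = 157·cos43.1° = 114.6; c'Δl = 24.88; W sinα = 107.3
Slice 5: Δl = 1.3/cos59.6° = 2.569 m; N'_5 = 33·cos59.6° = 16.7; c'Δl = 20.30; W sinα = 28.5
Σc'Δl = 100.8 kN/m; ΣN' = 492.5 kN/m; ΣW sinα = 257.9 kN/m
Resisting = 100.8 + 492.5·tan20.7° = 100.8 + 186.1 = 286.9 kN/m
FS = 286.9 / 257.9 = 1.112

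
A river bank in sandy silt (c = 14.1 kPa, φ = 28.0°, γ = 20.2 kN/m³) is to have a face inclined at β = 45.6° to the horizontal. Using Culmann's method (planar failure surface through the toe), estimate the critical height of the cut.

H_c = 37.63 m

Culmann's analysis gives the critical failure plane at α_cr = (β + φ)/2 = (45.6 + 28.0)/2 = 36.8°, and the critical height
H_c = (4c/γ) · sinβ cosφ / [1 − cos(β − φ)]
    = (4·14.1/20.2) · sin45.6°·cos28.0° / [1 − cos(17.6°)]
    = 2.792 · 0.7145·0.8829 / [1 − 0.9532]
    = 2.792 · 0.6308 / 0.0468
    = 37.63 m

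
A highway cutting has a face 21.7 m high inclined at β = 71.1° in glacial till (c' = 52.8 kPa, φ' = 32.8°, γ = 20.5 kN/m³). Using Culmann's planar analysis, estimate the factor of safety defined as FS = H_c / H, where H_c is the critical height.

FS = 1.75

H_c = (4c'/γ) · sinβ cosφ' / [1 − cos(β − φ')]
    = (4·52.8/20.5) · sin71.1°·cos32.8° / [1 − cos38.3°]
    = 10.302 · 0.7952 / 0.2152 = 38.07 m
FS = H_c / H = 38.07 / 21.7 = 1.754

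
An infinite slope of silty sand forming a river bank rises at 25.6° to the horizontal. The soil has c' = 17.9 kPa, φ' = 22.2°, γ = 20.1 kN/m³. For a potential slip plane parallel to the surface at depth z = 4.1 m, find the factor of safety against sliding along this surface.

For an infinite slope with a slip plane parallel to the surface (no pore pressure): FS = [c' + γz cos²β tanφ'] / [γz sinβ cosβ].
γz = 20.1·4.1 = 82.41 kN/m²
Numerator = 17.9 + 82.41·cos²25.6°·tan22.2° = 17.9 + 82.41·0.8133·0.4081 = 45.252 kPa
Denominator = 82.41·sin25.6°·cos25.6° = 82.41·0.4321·0.9018 = 32.113 kPa
FS = 45.252 / 32.113 = 1.409

FS = 1.41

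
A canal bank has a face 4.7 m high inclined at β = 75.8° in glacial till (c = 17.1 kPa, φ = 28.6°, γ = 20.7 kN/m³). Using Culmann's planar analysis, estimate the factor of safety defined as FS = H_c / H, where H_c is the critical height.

H_c = (4c/γ) · sinβ cosφ / [1 − cos(β − φ)]
    = (4·17.1/20.7) · sin75.8°·cos28.6° / [1 − cos47.2°]
    = 3.304 · 0.8512 / 0.3206 = 8.77 m
FS = H_c / H = 8.77 / 4.7 = 1.867

FS = 1.87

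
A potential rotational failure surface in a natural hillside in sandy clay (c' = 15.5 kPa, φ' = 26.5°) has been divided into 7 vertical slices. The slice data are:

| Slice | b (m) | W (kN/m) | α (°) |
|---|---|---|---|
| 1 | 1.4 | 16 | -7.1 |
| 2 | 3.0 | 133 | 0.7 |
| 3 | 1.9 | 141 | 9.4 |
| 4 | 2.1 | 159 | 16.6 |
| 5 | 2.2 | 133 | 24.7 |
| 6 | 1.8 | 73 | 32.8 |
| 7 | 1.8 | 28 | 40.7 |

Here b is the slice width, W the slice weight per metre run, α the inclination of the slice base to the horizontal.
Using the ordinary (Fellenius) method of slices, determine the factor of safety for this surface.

Ordinary method of slices: FS = Σ[c'·Δl_i + (W_i cosα_i)·tanφ'] / Σ W_i sinα_i, with Δl_i = b_i / cosα_i.
Slice 1: Δl = 1.4/cos(-7.1°) = 1.411 m; N'_1 = 16·cos(-7.1°) = 15.9; c'Δl = 21.87; W sinα = -2.0
Slice 2: Δl = 3.0/cos0.7° = 3.000 m; N'_2 = 133·cos0.7° = 133.0; c'Δl = 46.50; W sinα = 1.6
Slice 3: Δl = 1.9/cos9.4° = 1.926 m; N'_3 = 141·cos9.4° = 139.1; c'Δl = 29.85; W sinα = 23.0
Slice 4: Δl = 2.1/cos16.6° = 2.191 m; N'_4 = 159·cos16.6° = 152.4; c'Δl = 33.97; W sinα = 45.4
Slice 5: Δl = 2.2/cos24.7° = 2.422 m; N'_5 = 133·cos24.7° = 120.8; c'Δl = 37.53; W sinα = 55.6
Slice 6: Δl = 1.8/cos32.8° = 2.141 m; N'_6 = 73·cos32.8° = 61.4; c'Δl = 33.19; W sinα = 39.5
Slice 7: Δl = 1.8/cos40.7° = 2.374 m; N'_7 = 28·cos40.7° = 21.2; c'Δl = 36.80; W sinα = 18.3
Σc'Δl = 239.7 kN/m; ΣN' = 643.8 kN/m; ΣW sinα = 181.5 kN/m
Resisting = 239.7 + 643.8·tan26.5° = 239.7 + 321.0 = 560.7 kN/m
FS = 560.7 / 181.5 = 3.090

FS = 3.09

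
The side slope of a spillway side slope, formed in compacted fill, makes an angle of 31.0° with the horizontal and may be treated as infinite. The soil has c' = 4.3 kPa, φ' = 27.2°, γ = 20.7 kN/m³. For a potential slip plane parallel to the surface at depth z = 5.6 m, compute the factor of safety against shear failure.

FS = 0.94

For an infinite slope with a slip plane parallel to the surface (no pore pressure): FS = [c' + γz cos²β tanφ'] / [γz sinβ cosβ].
γz = 20.7·5.6 = 115.92 kN/m²
Numerator = 4.3 + 115.92·cos²31.0°·tan27.2° = 4.3 + 115.92·0.7347·0.5139 = 48.072 kPa
Denominator = 115.92·sin31.0°·cos31.0° = 115.92·0.5150·0.8572 = 51.176 kPa
FS = 48.072 / 51.176 = 0.939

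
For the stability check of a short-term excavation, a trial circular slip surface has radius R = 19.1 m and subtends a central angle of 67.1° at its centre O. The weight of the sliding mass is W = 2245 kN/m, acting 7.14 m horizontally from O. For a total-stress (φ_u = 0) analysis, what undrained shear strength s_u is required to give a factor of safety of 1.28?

s_u = 48.0 kPa

FS = s_u·L_a·R / (W·d), so s_u = FS·W·d / (L_a·R).
Arc length L_a = R·θ = 19.1·(67.1°·π/180) = 19.1·1.1711 = 22.37 m
s_u = 1.28·2245·7.14 / (22.37·19.1) = 20517.5 / 427.23 = 48.02 kPa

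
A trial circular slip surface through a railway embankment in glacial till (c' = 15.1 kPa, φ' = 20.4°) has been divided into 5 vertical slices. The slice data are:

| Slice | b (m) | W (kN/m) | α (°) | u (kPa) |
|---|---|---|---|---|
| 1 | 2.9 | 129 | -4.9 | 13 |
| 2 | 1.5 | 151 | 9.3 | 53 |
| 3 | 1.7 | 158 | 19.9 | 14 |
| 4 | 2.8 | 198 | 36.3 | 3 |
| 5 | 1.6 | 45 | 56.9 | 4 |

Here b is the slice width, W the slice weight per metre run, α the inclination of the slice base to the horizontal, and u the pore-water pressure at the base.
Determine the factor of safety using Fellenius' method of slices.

FS = 1.60

Ordinary method of slices: FS = Σ[c'·Δl_i + (W_i cosα_i − u_i·Δl_i)·tanφ'] / Σ W_i sinα_i, with Δl_i = b_i / cosα_i.
Slice 1: Δl = 2.9/cos(-4.9°) = 2.911 m; N'_1 = 129·cos(-4.9°) − 13·2.911 = 90.7; c'Δl = 43.95; W sinα = -11.0
Slice 2: Δl = 1.5/cos9.3° = 1.520 m; N'_2 = 151·cos9.3° − 53·1.520 = 68.5; c'Δl = 22.95; W sinα = 24.4
Slice 3: Δl = 1.7/cos19.9° = 1.808 m; N'_3 = 158·cos19.9° − 14·1.808 = 123.3; c'Δl = 27.30; W sinα = 53.8
Slice 4: Δl = 2.8/cos36.3° = 3.474 m; N'_4 = 198·cos36.3° − 3·3.474 = 149.2; c'Δl = 52.46; W sinα = 117.2
Slice 5: Δl = 1.6/cos56.9° = 2.930 m; N'_5 = 45·cos56.9° − 4·2.930 = 12.9; c'Δl = 44.24; W sinα = 37.7
Σc'Δl = 190.9 kN/m; ΣN' = 444.4 kN/m; ΣW sinα = 222.1 kN/m
Resisting = 190.9 + 444.4·tan20.4° = 190.9 + 165.3 = 356.2 kN/m
FS = 356.2 / 222.1 = 1.604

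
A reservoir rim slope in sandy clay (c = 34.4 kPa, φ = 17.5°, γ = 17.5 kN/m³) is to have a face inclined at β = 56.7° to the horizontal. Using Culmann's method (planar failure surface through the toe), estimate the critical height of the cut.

Culmann's analysis gives the critical failure plane at α_cr = (β + φ)/2 = (56.7 + 17.5)/2 = 37.1°, and the critical height
H_c = (4c/γ) · sinβ cosφ / [1 − cos(β − φ)]
    = (4·34.4/17.5) · sin56.7°·cos17.5° / [1 − cos(39.2°)]
    = 7.863 · 0.8358·0.9537 / [1 − 0.7749]
    = 7.863 · 0.7971 / 0.2251
    = 27.85 m

H_c = 27.85 m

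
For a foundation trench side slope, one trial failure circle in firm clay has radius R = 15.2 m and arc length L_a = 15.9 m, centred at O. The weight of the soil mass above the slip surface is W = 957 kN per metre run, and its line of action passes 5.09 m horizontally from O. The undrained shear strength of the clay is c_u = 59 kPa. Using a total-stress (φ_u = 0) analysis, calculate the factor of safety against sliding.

FS = 2.93

Taking moments about the centre O, the resisting moment is provided by the undrained shear strength acting along the arc:
M_R = c_u·L_a·R = 59·15.90·15.2 = 14259.1 kN·m/m
M_D = W·d = 957·5.09 = 4871.1 kN·m/m
FS = M_R / M_D = 14259.1 / 4871.1 = 2.927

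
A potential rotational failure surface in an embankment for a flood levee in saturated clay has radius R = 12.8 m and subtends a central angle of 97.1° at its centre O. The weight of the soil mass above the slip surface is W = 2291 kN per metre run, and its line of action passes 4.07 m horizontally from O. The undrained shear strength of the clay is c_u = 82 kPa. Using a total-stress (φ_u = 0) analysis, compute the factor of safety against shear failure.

Taking moments about the centre O, the resisting moment is provided by the undrained shear strength acting along the arc:
Arc length L_a = R·θ = 12.8·(97.1°·π/180) = 12.8·1.6947 = 21.69 m
M_R = c_u·L_a·R = 82·21.69·12.8 = 22768.3 kN·m/m
M_D = W·d = 2291·4.07 = 9324.4 kN·m/m
FS = M_R / M_D = 22768.3 / 9324.4 = 2.442

FS = 2.44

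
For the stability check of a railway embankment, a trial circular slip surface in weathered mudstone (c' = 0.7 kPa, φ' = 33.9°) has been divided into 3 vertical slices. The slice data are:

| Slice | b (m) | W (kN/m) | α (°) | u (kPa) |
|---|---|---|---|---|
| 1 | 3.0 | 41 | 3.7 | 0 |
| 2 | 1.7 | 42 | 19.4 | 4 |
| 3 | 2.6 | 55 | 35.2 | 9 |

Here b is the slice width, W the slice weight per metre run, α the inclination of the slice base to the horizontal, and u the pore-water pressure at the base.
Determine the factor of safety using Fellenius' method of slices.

FS = 1.36

Ordinary method of slices: FS = Σ[c'·Δl_i + (W_i cosα_i − u_i·Δl_i)·tanφ'] / Σ W_i sinα_i, with Δl_i = b_i / cosα_i.
Slice 1: Δl = 3.0/cos3.7° = 3.006 m; N'_1 = 41·cos3.7° − 0·3.006 = 40.9; c'Δl = 2.10; W sinα = 2.6
Slice 2: Δl = 1.7/cos19.4° = 1.802 m; N'_2 = 42·cos19.4° − 4·1.802 = 32.4; c'Δl = 1.26; W sinα = 14.0
Slice 3: Δl = 2.6/cos35.2° = 3.182 m; N'_3 = 55·cos35.2° − 9·3.182 = 16.3; c'Δl = 2.23; W sinα = 31.7
Σc'Δl = 5.6 kN/m; ΣN' = 89.6 kN/m; ΣW sinα = 48.3 kN/m
Resisting = 5.6 + 89.6·tan33.9° = 5.6 + 60.2 = 65.8 kN/m
FS = 65.8 / 48.3 = 1.363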